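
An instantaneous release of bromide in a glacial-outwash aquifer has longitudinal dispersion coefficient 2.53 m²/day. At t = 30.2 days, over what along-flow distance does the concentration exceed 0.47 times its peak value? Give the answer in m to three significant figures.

The plume is Gaussian with σ = √(2Dt) = √(2 × 2.53 × 30.2) = 12.36 m.
C/C_peak = exp(−Δx²/(2σ²)) = 0.47 ⇒ Δx = σ·√(−2 ln 0.47) = 12.36 × 1.229 = 15.19 m.
Width = 2Δx = 30.4 m.

30.4 m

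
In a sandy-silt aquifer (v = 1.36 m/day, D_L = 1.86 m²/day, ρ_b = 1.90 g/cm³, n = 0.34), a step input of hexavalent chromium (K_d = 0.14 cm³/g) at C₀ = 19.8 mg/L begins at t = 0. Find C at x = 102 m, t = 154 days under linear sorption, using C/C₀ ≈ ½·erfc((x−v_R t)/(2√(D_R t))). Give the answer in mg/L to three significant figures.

16.0 mg/L

Retardation factor R = 1 + ρ_b·K_d/n = 1 + 1.90 × 0.14/0.34 = 1.782.
Sorption retards both mechanisms: v_R = v/R = 0.7632 m/day, D_R = D/R = 1.044 m²/day.
v_R·t = 0.7632 × 154 = 117.5328 m; 2√(D_R t) = 25.36 m; argument = (102 − 117.5328)/25.36 = -0.6125.
C = C₀ × ½·erfc(-0.6125) = 19.8 × 0.8068 = 16.0 mg/L.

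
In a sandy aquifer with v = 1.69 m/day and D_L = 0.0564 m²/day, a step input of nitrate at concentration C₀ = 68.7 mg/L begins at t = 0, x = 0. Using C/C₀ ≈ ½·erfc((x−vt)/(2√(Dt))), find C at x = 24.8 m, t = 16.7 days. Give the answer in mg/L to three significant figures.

For a continuous step input, C/C₀ ≈ ½·erfc((x−vt)/(2√(Dt))).
vt = 1.69 × 16.7 = 28.223 m and 2√(Dt) = 2√(0.0564 × 16.7) = 1.941 m.
Argument (x−vt)/(2√(Dt)) = (24.8 − 28.223)/1.941 = -1.764; ½·erfc(-1.764) = 0.9937.
C = 68.7 × 0.9937 = 68.3 mg/L.

68.3 mg/L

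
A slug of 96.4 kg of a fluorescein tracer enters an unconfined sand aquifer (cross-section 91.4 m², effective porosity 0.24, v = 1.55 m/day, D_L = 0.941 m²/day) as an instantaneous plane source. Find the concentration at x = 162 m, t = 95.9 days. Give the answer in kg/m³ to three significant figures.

For an instantaneous plane source, C(x,t) = M/(n_e·A·√(4πDt)) · exp(−(x−vt)²/(4Dt)), with n_e·A the pore (flow) area.
Plume center vt = 1.55 × 95.9 = 148.645 m, so the well at 162 m is 13.355 m downgradient of the peak.
√(4πDt) = 33.68 m, giving peak height M/(n_e·A·√(4πDt)) = 96.4/(0.24 × 91.4 × 33.68) = 0.1305 kg/m³.
(x−vt)²/(4Dt) = (13.355)²/(4 × 0.941 × 95.9) = 0.4941; exp(−0.4941) = 0.6101.
C = 0.1305 × 0.6101 = 0.0796 kg/m³.

0.0796 kg/m³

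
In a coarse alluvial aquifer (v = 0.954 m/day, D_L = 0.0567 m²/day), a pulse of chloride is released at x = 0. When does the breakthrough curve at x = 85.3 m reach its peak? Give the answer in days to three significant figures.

For the 1D instantaneous-source solution, setting ∂C/∂t = 0 at fixed x gives v²t² + 2Dt − x² = 0, so t = (√(D² + v²x²) − D)/v².
√(D² + v²x²) = √(0.0567² + 0.954² × 85.3²) = 81.38; v² = 0.910116.
t = (81.38 − 0.0567)/0.910116 = 89.4 days (vs. the pure-advection estimate x/v = 89.4 d).

89.4 days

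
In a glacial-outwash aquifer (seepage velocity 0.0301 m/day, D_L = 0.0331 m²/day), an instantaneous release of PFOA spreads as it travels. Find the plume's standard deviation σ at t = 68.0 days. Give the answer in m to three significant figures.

2.12 m

Dispersive spreading gives a Gaussian with σ² = 2Dt; advection only shifts the center.
σ = √(2 × 0.0331 × 68.0) = 2.12 m.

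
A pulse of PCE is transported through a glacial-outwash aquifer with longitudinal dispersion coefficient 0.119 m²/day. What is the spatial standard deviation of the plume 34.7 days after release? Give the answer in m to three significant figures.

2.87 m

Dispersive spreading gives a Gaussian with σ² = 2Dt; advection only shifts the center.
σ = √(2 × 0.119 × 34.7) = 2.87 m.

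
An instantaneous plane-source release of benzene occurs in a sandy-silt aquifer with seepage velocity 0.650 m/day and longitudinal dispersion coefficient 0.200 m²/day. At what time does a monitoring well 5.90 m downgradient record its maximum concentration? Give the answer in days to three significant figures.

For the 1D instantaneous-source solution, setting ∂C/∂t = 0 at fixed x gives v²t² + 2Dt − x² = 0, so t = (√(D² + v²x²) − D)/v².
√(D² + v²x²) = √(0.200² + 0.650² × 5.90²) = 3.840; v² = 0.4225.
t = (3.840 − 0.200)/0.4225 = 8.62 days (vs. the pure-advection estimate x/v = 9.08 d).

8.62 days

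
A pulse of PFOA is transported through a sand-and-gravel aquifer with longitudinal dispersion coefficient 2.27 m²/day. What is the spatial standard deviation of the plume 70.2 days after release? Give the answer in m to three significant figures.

Dispersive spreading gives a Gaussian with σ² = 2Dt; advection only shifts the center.
σ = √(2 × 2.27 × 70.2) = 17.9 m.

17.9 m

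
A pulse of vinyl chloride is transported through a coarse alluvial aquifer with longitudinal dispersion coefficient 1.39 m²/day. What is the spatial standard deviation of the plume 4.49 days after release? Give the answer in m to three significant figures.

Dispersive spreading gives a Gaussian with σ² = 2Dt; advection only shifts the center.
σ = √(2 × 1.39 × 4.49) = 3.53 m.

3.53 m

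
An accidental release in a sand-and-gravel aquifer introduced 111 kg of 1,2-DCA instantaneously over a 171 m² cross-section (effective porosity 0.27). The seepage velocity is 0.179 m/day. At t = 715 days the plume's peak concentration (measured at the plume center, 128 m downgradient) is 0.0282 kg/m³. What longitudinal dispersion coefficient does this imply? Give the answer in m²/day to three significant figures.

0.809 m²/day

At the plume center C_max = M/(n_e·A·√(4πDt)), so D = M²/(4πt·(n_e·A·C_max)²).
n_e·A·C_max = 0.27 × 171 × 0.0282 = 1.302 kg/m.
D = 111²/(4π × 715 × 1.302²) = 0.809 m²/day.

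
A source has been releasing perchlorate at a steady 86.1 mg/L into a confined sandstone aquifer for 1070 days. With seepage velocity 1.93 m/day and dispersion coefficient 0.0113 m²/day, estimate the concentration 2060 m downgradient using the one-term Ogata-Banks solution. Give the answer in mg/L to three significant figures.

73.2 mg/L

For a continuous step input, C/C₀ ≈ ½·erfc((x−vt)/(2√(Dt))).
vt = 1.93 × 1070 = 2065.1 m and 2√(Dt) = 2√(0.0113 × 1070) = 6.954 m.
Argument (x−vt)/(2√(Dt)) = (2060 − 2065.1)/6.954 = -0.7334; ½·erfc(-0.7334) = 0.8502.
C = 86.1 × 0.8502 = 73.2 mg/L.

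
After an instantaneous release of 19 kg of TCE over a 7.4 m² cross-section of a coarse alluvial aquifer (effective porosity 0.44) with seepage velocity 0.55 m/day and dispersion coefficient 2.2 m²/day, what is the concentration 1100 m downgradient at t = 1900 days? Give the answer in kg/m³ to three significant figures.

For an instantaneous plane source, C(x,t) = M/(n_e·A·√(4πDt)) · exp(−(x−vt)²/(4Dt)), with n_e·A the pore (flow) area.
Plume center vt = 0.55 × 1900 = 1045 m, so the well at 1100 m is 55 m downgradient of the peak.
√(4πDt) = 229.2 m, giving peak height M/(n_e·A·√(4πDt)) = 19/(0.44 × 7.4 × 229.2) = 0.02546 kg/m³.
(x−vt)²/(4Dt) = (55)²/(4 × 2.2 × 1900) = 0.1809; exp(−0.1809) = 0.8345.
C = 0.02546 × 0.8345 = 0.0212 kg/m³.

0.0212 kg/m³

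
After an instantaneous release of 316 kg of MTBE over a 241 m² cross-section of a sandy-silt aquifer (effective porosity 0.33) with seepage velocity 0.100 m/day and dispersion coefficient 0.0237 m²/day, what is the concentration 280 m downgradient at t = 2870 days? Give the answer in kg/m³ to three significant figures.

0.114 kg/m³

For an instantaneous plane source, C(x,t) = M/(n_e·A·√(4πDt)) · exp(−(x−vt)²/(4Dt)), with n_e·A the pore (flow) area.
Plume center vt = 0.100 × 2870 = 287 m, so the well at 280 m is 7 m upgradient of the peak.
√(4πDt) = 29.24 m, giving peak height M/(n_e·A·√(4πDt)) = 316/(0.33 × 241 × 29.24) = 0.1359 kg/m³.
(x−vt)²/(4Dt) = (-7)²/(4 × 0.0237 × 2870) = 0.1801; exp(−0.1801) = 0.8352.
C = 0.1359 × 0.8352 = 0.114 kg/m³.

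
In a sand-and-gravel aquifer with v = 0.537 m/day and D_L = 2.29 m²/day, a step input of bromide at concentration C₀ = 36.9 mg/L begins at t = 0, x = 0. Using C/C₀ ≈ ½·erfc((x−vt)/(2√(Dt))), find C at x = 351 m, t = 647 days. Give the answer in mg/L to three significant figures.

17.5 mg/L

For a continuous step input, C/C₀ ≈ ½·erfc((x−vt)/(2√(Dt))).
vt = 0.537 × 647 = 347.439 m and 2√(Dt) = 2√(2.29 × 647) = 76.98 m.
Argument (x−vt)/(2√(Dt)) = (351 − 347.439)/76.98 = 0.04626; ½·erfc(0.04626) = 0.4739.
C = 36.9 × 0.4739 = 17.5 mg/L.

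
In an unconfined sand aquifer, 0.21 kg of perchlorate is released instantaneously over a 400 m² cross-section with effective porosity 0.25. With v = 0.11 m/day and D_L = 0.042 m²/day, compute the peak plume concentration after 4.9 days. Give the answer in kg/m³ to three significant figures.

The peak of an instantaneous 1D plume sits at x = vt; there the Gaussian factor is 1 and C_max = M/(n_e·A·√(4πDt)), where n_e·A is the pore area the mass is dissolved in.
√(4πDt) = √(4π × 0.042 × 4.9) = 1.608 m, so C_max = 0.21/(0.25 × 400 × 1.608) = 0.00131 kg/m³.

0.00131 kg/m³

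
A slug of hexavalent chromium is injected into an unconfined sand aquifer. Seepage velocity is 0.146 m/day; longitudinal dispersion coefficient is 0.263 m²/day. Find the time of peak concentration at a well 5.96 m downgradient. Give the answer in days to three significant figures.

For the 1D instantaneous-source solution, setting ∂C/∂t = 0 at fixed x gives v²t² + 2Dt − x² = 0, so t = (√(D² + v²x²) − D)/v².
√(D² + v²x²) = √(0.263² + 0.146² × 5.96²) = 0.9090; v² = 0.021316.
t = (0.9090 − 0.263)/0.021316 = 30.3 days (vs. the pure-advection estimate x/v = 40.8 d).

30.3 days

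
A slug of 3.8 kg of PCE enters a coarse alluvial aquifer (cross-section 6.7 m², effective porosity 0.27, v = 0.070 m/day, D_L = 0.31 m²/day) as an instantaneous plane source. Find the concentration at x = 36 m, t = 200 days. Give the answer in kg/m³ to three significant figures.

0.0107 kg/m³

For an instantaneous plane source, C(x,t) = M/(n_e·A·√(4πDt)) · exp(−(x−vt)²/(4Dt)), with n_e·A the pore (flow) area.
Plume center vt = 0.070 × 200 = 14 m, so the well at 36 m is 22 m downgradient of the peak.
√(4πDt) = 27.91 m, giving peak height M/(n_e·A·√(4πDt)) = 3.8/(0.27 × 6.7 × 27.91) = 0.07526 kg/m³.
(x−vt)²/(4Dt) = (22)²/(4 × 0.31 × 200) = 1.952; exp(−1.952) = 0.1420.
C = 0.07526 × 0.1420 = 0.0107 kg/m³.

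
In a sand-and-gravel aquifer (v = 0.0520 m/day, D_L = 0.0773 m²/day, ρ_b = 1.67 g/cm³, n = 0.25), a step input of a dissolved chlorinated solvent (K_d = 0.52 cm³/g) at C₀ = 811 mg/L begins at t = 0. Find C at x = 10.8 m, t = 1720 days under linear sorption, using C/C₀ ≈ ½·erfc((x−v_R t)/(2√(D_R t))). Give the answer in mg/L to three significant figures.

Retardation factor R = 1 + ρ_b·K_d/n = 1 + 1.67 × 0.52/0.25 = 4.474.
Sorption retards both mechanisms: v_R = v/R = 0.01162 m/day, D_R = D/R = 0.01728 m²/day.
v_R·t = 0.01162 × 1720 = 19.9864 m; 2√(D_R t) = 10.90 m; argument = (10.8 − 19.9864)/10.90 = -0.8428.
C = C₀ × ½·erfc(-0.8428) = 811 × 0.8833 = 716 mg/L.

716 mg/L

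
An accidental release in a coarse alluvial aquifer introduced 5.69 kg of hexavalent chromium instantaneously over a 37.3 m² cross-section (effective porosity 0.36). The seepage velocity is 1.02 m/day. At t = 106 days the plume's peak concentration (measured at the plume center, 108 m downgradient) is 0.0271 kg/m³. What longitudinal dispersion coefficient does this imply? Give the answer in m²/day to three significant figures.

At the plume center C_max = M/(n_e·A·√(4πDt)), so D = M²/(4πt·(n_e·A·C_max)²).
n_e·A·C_max = 0.36 × 37.3 × 0.0271 = 0.3639 kg/m.
D = 5.69²/(4π × 106 × 0.3639²) = 0.184 m²/day.

0.184 m²/day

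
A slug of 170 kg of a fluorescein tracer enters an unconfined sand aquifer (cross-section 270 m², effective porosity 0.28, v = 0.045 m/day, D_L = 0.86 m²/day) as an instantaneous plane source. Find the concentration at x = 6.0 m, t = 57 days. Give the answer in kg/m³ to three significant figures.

0.0853 kg/m³

For an instantaneous plane source, C(x,t) = M/(n_e·A·√(4πDt)) · exp(−(x−vt)²/(4Dt)), with n_e·A the pore (flow) area.
Plume center vt = 0.045 × 57 = 2.565 m, so the well at 6.0 m is 3.435 m downgradient of the peak.
√(4πDt) = 24.82 m, giving peak height M/(n_e·A·√(4πDt)) = 170/(0.28 × 270 × 24.82) = 0.09060 kg/m³.
(x−vt)²/(4Dt) = (3.435)²/(4 × 0.86 × 57) = 0.06018; exp(−0.06018) = 0.9416.
C = 0.09060 × 0.9416 = 0.0853 kg/m³.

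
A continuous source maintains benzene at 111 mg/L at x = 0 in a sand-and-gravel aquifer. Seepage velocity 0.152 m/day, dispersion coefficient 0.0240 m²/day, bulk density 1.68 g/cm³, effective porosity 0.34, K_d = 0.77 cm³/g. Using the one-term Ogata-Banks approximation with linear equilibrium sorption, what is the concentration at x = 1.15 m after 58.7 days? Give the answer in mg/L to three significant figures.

Retardation factor R = 1 + ρ_b·K_d/n = 1 + 1.68 × 0.77/0.34 = 4.805.
Sorption retards both mechanisms: v_R = v/R = 0.03163 m/day, D_R = D/R = 0.004995 m²/day.
v_R·t = 0.03163 × 58.7 = 1.856681 m; 2√(D_R t) = 1.083 m; argument = (1.15 − 1.856681)/1.083 = -0.6525.
C = C₀ × ½·erfc(-0.6525) = 111 × 0.8219 = 91.2 mg/L.

91.2 mg/L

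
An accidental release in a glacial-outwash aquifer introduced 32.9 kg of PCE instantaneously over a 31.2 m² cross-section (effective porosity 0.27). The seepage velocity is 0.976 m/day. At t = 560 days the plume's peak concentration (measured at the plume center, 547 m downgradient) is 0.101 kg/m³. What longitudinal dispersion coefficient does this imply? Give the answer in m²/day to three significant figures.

At the plume center C_max = M/(n_e·A·√(4πDt)), so D = M²/(4πt·(n_e·A·C_max)²).
n_e·A·C_max = 0.27 × 31.2 × 0.101 = 0.8508 kg/m.
D = 32.9²/(4π × 560 × 0.8508²) = 0.212 m²/day.

0.212 m²/day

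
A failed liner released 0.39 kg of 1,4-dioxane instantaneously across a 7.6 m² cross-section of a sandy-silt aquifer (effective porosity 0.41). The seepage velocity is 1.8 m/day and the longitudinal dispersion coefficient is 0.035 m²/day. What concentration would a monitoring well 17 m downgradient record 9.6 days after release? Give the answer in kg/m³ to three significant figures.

For an instantaneous plane source, C(x,t) = M/(n_e·A·√(4πDt)) · exp(−(x−vt)²/(4Dt)), with n_e·A the pore (flow) area.
Plume center vt = 1.8 × 9.6 = 17.28 m, so the well at 17 m is 0.28 m upgradient of the peak.
√(4πDt) = 2.055 m, giving peak height M/(n_e·A·√(4πDt)) = 0.39/(0.41 × 7.6 × 2.055) = 0.06091 kg/m³.
(x−vt)²/(4Dt) = (-0.28)²/(4 × 0.035 × 9.6) = 0.05833; exp(−0.05833) = 0.9433.
C = 0.06091 × 0.9433 = 0.0575 kg/m³.

0.0575 kg/m³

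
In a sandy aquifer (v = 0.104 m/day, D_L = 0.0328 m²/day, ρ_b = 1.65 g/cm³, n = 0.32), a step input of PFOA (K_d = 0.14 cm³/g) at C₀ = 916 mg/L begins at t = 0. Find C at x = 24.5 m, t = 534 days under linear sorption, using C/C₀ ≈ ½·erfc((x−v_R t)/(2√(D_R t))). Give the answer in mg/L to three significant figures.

Retardation factor R = 1 + ρ_b·K_d/n = 1 + 1.65 × 0.14/0.32 = 1.722.
Sorption retards both mechanisms: v_R = v/R = 0.06039 m/day, D_R = D/R = 0.01905 m²/day.
v_R·t = 0.06039 × 534 = 32.24826 m; 2√(D_R t) = 6.379 m; argument = (24.5 − 32.24826)/6.379 = -1.215.
C = C₀ × ½·erfc(-1.215) = 916 × 0.9571 = 877 mg/L.

877 mg/L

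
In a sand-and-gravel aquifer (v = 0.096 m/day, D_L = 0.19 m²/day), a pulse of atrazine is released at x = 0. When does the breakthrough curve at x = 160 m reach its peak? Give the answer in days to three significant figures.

For the 1D instantaneous-source solution, setting ∂C/∂t = 0 at fixed x gives v²t² + 2Dt − x² = 0, so t = (√(D² + v²x²) − D)/v².
√(D² + v²x²) = √(0.19² + 0.096² × 160²) = 15.36; v² = 0.009216.
t = (15.36 − 0.19)/0.009216 = 1650 days (vs. the pure-advection estimate x/v = 1670 d).

1650 days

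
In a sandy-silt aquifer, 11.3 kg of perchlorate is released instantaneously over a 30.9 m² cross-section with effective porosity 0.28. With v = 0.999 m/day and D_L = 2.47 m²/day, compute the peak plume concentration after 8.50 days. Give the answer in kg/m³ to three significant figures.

0.0804 kg/m³

The peak of an instantaneous 1D plume sits at x = vt; there the Gaussian factor is 1 and C_max = M/(n_e·A·√(4πDt)), where n_e·A is the pore area the mass is dissolved in.
√(4πDt) = √(4π × 2.47 × 8.50) = 16.24 m, so C_max = 11.3/(0.28 × 30.9 × 16.24) = 0.0804 kg/m³.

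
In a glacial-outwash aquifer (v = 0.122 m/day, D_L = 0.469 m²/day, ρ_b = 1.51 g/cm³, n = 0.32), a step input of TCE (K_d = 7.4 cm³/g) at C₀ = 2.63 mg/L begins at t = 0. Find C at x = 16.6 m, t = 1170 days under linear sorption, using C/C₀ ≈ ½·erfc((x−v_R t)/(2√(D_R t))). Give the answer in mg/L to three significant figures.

0.0294 mg/L

Retardation factor R = 1 + ρ_b·K_d/n = 1 + 1.51 × 7.4/0.32 = 35.92.
Sorption retards both mechanisms: v_R = v/R = 0.003396 m/day, D_R = D/R = 0.01306 m²/day.
v_R·t = 0.003396 × 1170 = 3.97332 m; 2√(D_R t) = 7.818 m; argument = (16.6 − 3.97332)/7.818 = 1.615.
C = C₀ × ½·erfc(1.615) = 2.63 × 0.01119 = 0.0294 mg/L.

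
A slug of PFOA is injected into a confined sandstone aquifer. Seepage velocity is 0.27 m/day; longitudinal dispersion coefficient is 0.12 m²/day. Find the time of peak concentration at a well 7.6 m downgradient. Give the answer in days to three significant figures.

26.6 days

For the 1D instantaneous-source solution, setting ∂C/∂t = 0 at fixed x gives v²t² + 2Dt − x² = 0, so t = (√(D² + v²x²) − D)/v².
√(D² + v²x²) = √(0.12² + 0.27² × 7.6²) = 2.056; v² = 0.0729.
t = (2.056 − 0.12)/0.0729 = 26.6 days (vs. the pure-advection estimate x/v = 28.1 d).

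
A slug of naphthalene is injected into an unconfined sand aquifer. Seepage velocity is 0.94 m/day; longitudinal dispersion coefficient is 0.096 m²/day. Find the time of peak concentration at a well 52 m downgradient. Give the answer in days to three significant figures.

For the 1D instantaneous-source solution, setting ∂C/∂t = 0 at fixed x gives v²t² + 2Dt − x² = 0, so t = (√(D² + v²x²) − D)/v².
√(D² + v²x²) = √(0.096² + 0.94² × 52²) = 48.88; v² = 0.8836.
t = (48.88 − 0.096)/0.8836 = 55.2 days (vs. the pure-advection estimate x/v = 55.3 d).

55.2 days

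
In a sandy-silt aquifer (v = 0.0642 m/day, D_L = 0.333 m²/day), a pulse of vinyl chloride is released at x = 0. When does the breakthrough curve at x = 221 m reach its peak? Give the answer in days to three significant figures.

3360 days

For the 1D instantaneous-source solution, setting ∂C/∂t = 0 at fixed x gives v²t² + 2Dt − x² = 0, so t = (√(D² + v²x²) − D)/v².
√(D² + v²x²) = √(0.333² + 0.0642² × 221²) = 14.19; v² = 0.00412164.
t = (14.19 − 0.333)/0.00412164 = 3360 days (vs. the pure-advection estimate x/v = 3440 d).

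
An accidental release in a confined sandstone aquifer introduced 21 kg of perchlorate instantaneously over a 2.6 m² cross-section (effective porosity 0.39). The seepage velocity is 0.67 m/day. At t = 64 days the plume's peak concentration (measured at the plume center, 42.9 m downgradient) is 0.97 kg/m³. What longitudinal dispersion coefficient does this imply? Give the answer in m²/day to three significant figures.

0.567 m²/day

At the plume center C_max = M/(n_e·A·√(4πDt)), so D = M²/(4πt·(n_e·A·C_max)²).
n_e·A·C_max = 0.39 × 2.6 × 0.97 = 0.9836 kg/m.
D = 21²/(4π × 64 × 0.9836²) = 0.567 m²/day.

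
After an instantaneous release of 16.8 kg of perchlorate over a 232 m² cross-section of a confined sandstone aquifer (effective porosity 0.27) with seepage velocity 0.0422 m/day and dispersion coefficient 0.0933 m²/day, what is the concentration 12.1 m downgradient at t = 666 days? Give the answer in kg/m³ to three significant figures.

0.00342 kg/m³

For an instantaneous plane source, C(x,t) = M/(n_e·A·√(4πDt)) · exp(−(x−vt)²/(4Dt)), with n_e·A the pore (flow) area.
Plume center vt = 0.0422 × 666 = 28.1052 m, so the well at 12.1 m is 16.0052 m upgradient of the peak.
√(4πDt) = 27.94 m, giving peak height M/(n_e·A·√(4πDt)) = 16.8/(0.27 × 232 × 27.94) = 0.009599 kg/m³.
(x−vt)²/(4Dt) = (-16.0052)²/(4 × 0.0933 × 666) = 1.031; exp(−1.031) = 0.3567.
C = 0.009599 × 0.3567 = 0.00342 kg/m³.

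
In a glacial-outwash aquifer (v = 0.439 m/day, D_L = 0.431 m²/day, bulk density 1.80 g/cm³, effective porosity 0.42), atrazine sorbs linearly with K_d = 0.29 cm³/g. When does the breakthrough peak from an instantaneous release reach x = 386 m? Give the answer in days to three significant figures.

1970 days

Retardation factor R = 1 + ρ_b·K_d/n = 1 + 1.80 × 0.29/0.42 = 2.243.
Sorption retards both mechanisms: v_R = v/R = 0.1957 m/day, D_R = D/R = 0.1922 m²/day.
Peak time from v_R²t² + 2D_R t − x² = 0: t = (√(D_R² + v_R²x²) − D_R)/v_R².
√(D_R² + v_R²x²) = √(0.1922² + 0.1957² × 386²) = 75.54; v_R² = 0.03830.
t = (75.54 − 0.1922)/0.03830 = 1970 days.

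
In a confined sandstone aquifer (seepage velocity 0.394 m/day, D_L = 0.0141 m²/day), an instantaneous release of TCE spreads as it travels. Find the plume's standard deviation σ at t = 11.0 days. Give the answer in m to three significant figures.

Dispersive spreading gives a Gaussian with σ² = 2Dt; advection only shifts the center.
σ = √(2 × 0.0141 × 11.0) = 0.557 m.

0.557 m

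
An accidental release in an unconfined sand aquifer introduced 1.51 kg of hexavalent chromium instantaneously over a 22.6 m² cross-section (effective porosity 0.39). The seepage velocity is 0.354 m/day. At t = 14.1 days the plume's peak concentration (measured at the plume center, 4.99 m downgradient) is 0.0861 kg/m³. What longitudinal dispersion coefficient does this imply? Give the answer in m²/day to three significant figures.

At the plume center C_max = M/(n_e·A·√(4πDt)), so D = M²/(4πt·(n_e·A·C_max)²).
n_e·A·C_max = 0.39 × 22.6 × 0.0861 = 0.7589 kg/m.
D = 1.51²/(4π × 14.1 × 0.7589²) = 0.0223 m²/day.

0.0223 m²/day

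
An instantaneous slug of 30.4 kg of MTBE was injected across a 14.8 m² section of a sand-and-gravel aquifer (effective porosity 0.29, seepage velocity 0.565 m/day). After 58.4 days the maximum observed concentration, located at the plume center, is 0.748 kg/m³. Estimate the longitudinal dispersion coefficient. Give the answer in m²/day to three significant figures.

At the plume center C_max = M/(n_e·A·√(4πDt)), so D = M²/(4πt·(n_e·A·C_max)²).
n_e·A·C_max = 0.29 × 14.8 × 0.748 = 3.210 kg/m.
D = 30.4²/(4π × 58.4 × 3.210²) = 0.122 m²/day.

0.122 m²/day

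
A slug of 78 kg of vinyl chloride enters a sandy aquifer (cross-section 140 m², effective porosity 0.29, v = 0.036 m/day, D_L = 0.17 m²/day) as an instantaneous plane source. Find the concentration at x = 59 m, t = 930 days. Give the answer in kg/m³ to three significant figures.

0.0154 kg/m³

For an instantaneous plane source, C(x,t) = M/(n_e·A·√(4πDt)) · exp(−(x−vt)²/(4Dt)), with n_e·A the pore (flow) area.
Plume center vt = 0.036 × 930 = 33.48 m, so the well at 59 m is 25.52 m downgradient of the peak.
√(4πDt) = 44.57 m, giving peak height M/(n_e·A·√(4πDt)) = 78/(0.29 × 140 × 44.57) = 0.04310 kg/m³.
(x−vt)²/(4Dt) = (25.52)²/(4 × 0.17 × 930) = 1.030; exp(−1.030) = 0.3570.
C = 0.04310 × 0.3570 = 0.0154 kg/m³.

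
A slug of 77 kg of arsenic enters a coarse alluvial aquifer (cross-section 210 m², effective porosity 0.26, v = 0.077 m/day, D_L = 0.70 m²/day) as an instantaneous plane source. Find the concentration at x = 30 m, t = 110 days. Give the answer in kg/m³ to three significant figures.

For an instantaneous plane source, C(x,t) = M/(n_e·A·√(4πDt)) · exp(−(x−vt)²/(4Dt)), with n_e·A the pore (flow) area.
Plume center vt = 0.077 × 110 = 8.47 m, so the well at 30 m is 21.53 m downgradient of the peak.
√(4πDt) = 31.11 m, giving peak height M/(n_e·A·√(4πDt)) = 77/(0.26 × 210 × 31.11) = 0.04533 kg/m³.
(x−vt)²/(4Dt) = (21.53)²/(4 × 0.70 × 110) = 1.505; exp(−1.505) = 0.2220.
C = 0.04533 × 0.2220 = 0.0101 kg/m³.

0.0101 kg/m³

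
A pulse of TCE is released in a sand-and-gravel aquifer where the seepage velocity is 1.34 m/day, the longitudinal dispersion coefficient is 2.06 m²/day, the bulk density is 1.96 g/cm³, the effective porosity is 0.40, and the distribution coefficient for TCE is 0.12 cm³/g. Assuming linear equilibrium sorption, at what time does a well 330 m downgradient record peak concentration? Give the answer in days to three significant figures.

389 days

Retardation factor R = 1 + ρ_b·K_d/n = 1 + 1.96 × 0.12/0.40 = 1.588.
Sorption retards both mechanisms: v_R = v/R = 0.8438 m/day, D_R = D/R = 1.297 m²/day.
Peak time from v_R²t² + 2D_R t − x² = 0: t = (√(D_R² + v_R²x²) − D_R)/v_R².
√(D_R² + v_R²x²) = √(1.297² + 0.8438² × 330²) = 278.5; v_R² = 0.7120.
t = (278.5 − 1.297)/0.7120 = 389 days.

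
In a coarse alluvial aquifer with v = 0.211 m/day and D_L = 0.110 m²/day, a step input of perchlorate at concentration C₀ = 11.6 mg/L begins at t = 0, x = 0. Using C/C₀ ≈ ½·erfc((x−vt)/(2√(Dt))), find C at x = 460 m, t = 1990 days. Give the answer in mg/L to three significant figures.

0.320 mg/L

For a continuous step input, C/C₀ ≈ ½·erfc((x−vt)/(2√(Dt))).
vt = 0.211 × 1990 = 419.89 m and 2√(Dt) = 2√(0.110 × 1990) = 29.59 m.
Argument (x−vt)/(2√(Dt)) = (460 − 419.89)/29.59 = 1.356; ½·erfc(1.356) = 0.02758.
C = 11.6 × 0.02758 = 0.320 mg/L.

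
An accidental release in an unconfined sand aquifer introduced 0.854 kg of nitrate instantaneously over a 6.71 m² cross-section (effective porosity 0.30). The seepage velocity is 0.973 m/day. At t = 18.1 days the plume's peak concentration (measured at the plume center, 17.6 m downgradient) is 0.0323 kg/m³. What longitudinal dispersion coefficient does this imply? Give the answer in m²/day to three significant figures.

0.758 m²/day

At the plume center C_max = M/(n_e·A·√(4πDt)), so D = M²/(4πt·(n_e·A·C_max)²).
n_e·A·C_max = 0.30 × 6.71 × 0.0323 = 0.06502 kg/m.
D = 0.854²/(4π × 18.1 × 0.06502²) = 0.758 m²/day.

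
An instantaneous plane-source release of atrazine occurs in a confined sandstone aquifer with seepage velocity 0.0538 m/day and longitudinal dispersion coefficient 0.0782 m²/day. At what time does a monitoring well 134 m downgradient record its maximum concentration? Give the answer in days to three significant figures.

2460 days

For the 1D instantaneous-source solution, setting ∂C/∂t = 0 at fixed x gives v²t² + 2Dt − x² = 0, so t = (√(D² + v²x²) − D)/v².
√(D² + v²x²) = √(0.0782² + 0.0538² × 134²) = 7.210; v² = 0.00289444.
t = (7.210 − 0.0782)/0.00289444 = 2460 days (vs. the pure-advection estimate x/v = 2490 d).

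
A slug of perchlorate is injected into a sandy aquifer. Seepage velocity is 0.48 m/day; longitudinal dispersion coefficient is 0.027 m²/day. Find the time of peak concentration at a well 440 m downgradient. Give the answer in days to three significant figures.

For the 1D instantaneous-source solution, setting ∂C/∂t = 0 at fixed x gives v²t² + 2Dt − x² = 0, so t = (√(D² + v²x²) − D)/v².
√(D² + v²x²) = √(0.027² + 0.48² × 440²) = 211.2; v² = 0.2304.
t = (211.2 − 0.027)/0.2304 = 917 days (vs. the pure-advection estimate x/v = 917 d).

917 days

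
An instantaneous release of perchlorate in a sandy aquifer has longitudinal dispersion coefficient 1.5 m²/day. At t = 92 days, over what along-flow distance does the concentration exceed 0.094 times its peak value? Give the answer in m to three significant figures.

The plume is Gaussian with σ = √(2Dt) = √(2 × 1.5 × 92) = 16.61 m.
C/C_peak = exp(−Δx²/(2σ²)) = 0.094 ⇒ Δx = σ·√(−2 ln 0.094) = 16.61 × 2.175 = 36.13 m.
Width = 2Δx = 72.3 m.

72.3 m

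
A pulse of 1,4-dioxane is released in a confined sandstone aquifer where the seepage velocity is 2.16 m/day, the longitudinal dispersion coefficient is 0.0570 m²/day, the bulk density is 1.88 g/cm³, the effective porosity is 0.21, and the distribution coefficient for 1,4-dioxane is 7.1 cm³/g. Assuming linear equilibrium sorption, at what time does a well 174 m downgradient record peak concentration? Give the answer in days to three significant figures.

Retardation factor R = 1 + ρ_b·K_d/n = 1 + 1.88 × 7.1/0.21 = 64.56.
Sorption retards both mechanisms: v_R = v/R = 0.03346 m/day, D_R = D/R = 0.0008829 m²/day.
Peak time from v_R²t² + 2D_R t − x² = 0: t = (√(D_R² + v_R²x²) − D_R)/v_R².
√(D_R² + v_R²x²) = √(0.0008829² + 0.03346² × 174²) = 5.822; v_R² = 0.001120.
t = (5.822 − 0.0008829)/0.001120 = 5200 days.

5200 days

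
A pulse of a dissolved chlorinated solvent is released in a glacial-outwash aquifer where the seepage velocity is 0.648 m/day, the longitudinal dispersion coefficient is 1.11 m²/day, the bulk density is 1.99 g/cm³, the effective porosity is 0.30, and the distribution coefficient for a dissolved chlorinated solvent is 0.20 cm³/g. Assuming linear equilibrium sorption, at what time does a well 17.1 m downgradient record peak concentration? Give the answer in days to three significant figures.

Retardation factor R = 1 + ρ_b·K_d/n = 1 + 1.99 × 0.20/0.30 = 2.327.
Sorption retards both mechanisms: v_R = v/R = 0.2785 m/day, D_R = D/R = 0.4770 m²/day.
Peak time from v_R²t² + 2D_R t − x² = 0: t = (√(D_R² + v_R²x²) − D_R)/v_R².
√(D_R² + v_R²x²) = √(0.4770² + 0.2785² × 17.1²) = 4.786; v_R² = 0.07756.
t = (4.786 − 0.4770)/0.07756 = 55.6 days.

55.6 days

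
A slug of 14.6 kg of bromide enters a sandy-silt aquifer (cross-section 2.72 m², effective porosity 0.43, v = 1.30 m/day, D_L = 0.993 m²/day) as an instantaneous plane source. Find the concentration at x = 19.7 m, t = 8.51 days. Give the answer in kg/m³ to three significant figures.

For an instantaneous plane source, C(x,t) = M/(n_e·A·√(4πDt)) · exp(−(x−vt)²/(4Dt)), with n_e·A the pore (flow) area.
Plume center vt = 1.30 × 8.51 = 11.063 m, so the well at 19.7 m is 8.637 m downgradient of the peak.
√(4πDt) = 10.30 m, giving peak height M/(n_e·A·√(4πDt)) = 14.6/(0.43 × 2.72 × 10.30) = 1.212 kg/m³.
(x−vt)²/(4Dt) = (8.637)²/(4 × 0.993 × 8.51) = 2.207; exp(−2.207) = 0.1100.
C = 1.212 × 0.1100 = 0.133 kg/m³.

0.133 kg/m³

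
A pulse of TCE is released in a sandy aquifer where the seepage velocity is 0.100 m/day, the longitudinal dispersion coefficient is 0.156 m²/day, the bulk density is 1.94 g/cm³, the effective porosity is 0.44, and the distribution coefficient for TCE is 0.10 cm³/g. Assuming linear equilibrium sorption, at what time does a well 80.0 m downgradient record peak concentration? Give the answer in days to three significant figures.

Retardation factor R = 1 + ρ_b·K_d/n = 1 + 1.94 × 0.10/0.44 = 1.441.
Sorption retards both mechanisms: v_R = v/R = 0.06940 m/day, D_R = D/R = 0.1083 m²/day.
Peak time from v_R²t² + 2D_R t − x² = 0: t = (√(D_R² + v_R²x²) − D_R)/v_R².
√(D_R² + v_R²x²) = √(0.1083² + 0.06940² × 80.0²) = 5.553; v_R² = 0.004816.
t = (5.553 − 0.1083)/0.004816 = 1130 days.

1130 days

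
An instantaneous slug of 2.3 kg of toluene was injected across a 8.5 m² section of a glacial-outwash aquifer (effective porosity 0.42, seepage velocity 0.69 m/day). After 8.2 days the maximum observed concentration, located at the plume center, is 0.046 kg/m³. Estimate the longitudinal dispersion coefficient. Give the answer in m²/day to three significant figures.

1.90 m²/day

At the plume center C_max = M/(n_e·A·√(4πDt)), so D = M²/(4πt·(n_e·A·C_max)²).
n_e·A·C_max = 0.42 × 8.5 × 0.046 = 0.1642 kg/m.
D = 2.3²/(4π × 8.2 × 0.1642²) = 1.90 m²/day.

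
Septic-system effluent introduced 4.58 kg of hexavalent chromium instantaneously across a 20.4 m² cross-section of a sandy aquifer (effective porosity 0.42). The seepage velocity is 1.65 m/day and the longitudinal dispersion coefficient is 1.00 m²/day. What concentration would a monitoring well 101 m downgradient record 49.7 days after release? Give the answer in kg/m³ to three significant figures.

0.00348 kg/m³

For an instantaneous plane source, C(x,t) = M/(n_e·A·√(4πDt)) · exp(−(x−vt)²/(4Dt)), with n_e·A the pore (flow) area.
Plume center vt = 1.65 × 49.7 = 82.005 m, so the well at 101 m is 18.995 m downgradient of the peak.
√(4πDt) = 24.99 m, giving peak height M/(n_e·A·√(4πDt)) = 4.58/(0.42 × 20.4 × 24.99) = 0.02139 kg/m³.
(x−vt)²/(4Dt) = (18.995)²/(4 × 1.00 × 49.7) = 1.815; exp(−1.815) = 0.1628.
C = 0.02139 × 0.1628 = 0.00348 kg/m³.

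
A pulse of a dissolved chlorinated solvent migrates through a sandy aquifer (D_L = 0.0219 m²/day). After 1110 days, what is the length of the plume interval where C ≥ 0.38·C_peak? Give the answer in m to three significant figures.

19.4 m

The plume is Gaussian with σ = √(2Dt) = √(2 × 0.0219 × 1110) = 6.973 m.
C/C_peak = exp(−Δx²/(2σ²)) = 0.38 ⇒ Δx = σ·√(−2 ln 0.38) = 6.973 × 1.391 = 9.699 m.
Width = 2Δx = 19.4 m.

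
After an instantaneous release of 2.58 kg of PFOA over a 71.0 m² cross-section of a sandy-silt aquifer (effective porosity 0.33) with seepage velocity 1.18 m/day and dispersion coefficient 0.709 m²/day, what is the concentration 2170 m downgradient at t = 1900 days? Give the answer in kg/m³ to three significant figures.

0.000323 kg/m³

For an instantaneous plane source, C(x,t) = M/(n_e·A·√(4πDt)) · exp(−(x−vt)²/(4Dt)), with n_e·A the pore (flow) area.
Plume center vt = 1.18 × 1900 = 2242 m, so the well at 2170 m is 72 m upgradient of the peak.
√(4πDt) = 130.1 m, giving peak height M/(n_e·A·√(4πDt)) = 2.58/(0.33 × 71.0 × 130.1) = 0.0008464 kg/m³.
(x−vt)²/(4Dt) = (-72)²/(4 × 0.709 × 1900) = 0.9621; exp(−0.9621) = 0.3821.
C = 0.0008464 × 0.3821 = 0.000323 kg/m³.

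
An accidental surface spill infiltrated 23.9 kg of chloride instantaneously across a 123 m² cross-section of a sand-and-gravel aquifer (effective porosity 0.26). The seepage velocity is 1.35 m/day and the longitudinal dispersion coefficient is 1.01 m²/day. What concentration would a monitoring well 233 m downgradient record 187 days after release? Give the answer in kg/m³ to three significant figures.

0.00930 kg/m³

For an instantaneous plane source, C(x,t) = M/(n_e·A·√(4πDt)) · exp(−(x−vt)²/(4Dt)), with n_e·A the pore (flow) area.
Plume center vt = 1.35 × 187 = 252.45 m, so the well at 233 m is 19.45 m upgradient of the peak.
√(4πDt) = 48.72 m, giving peak height M/(n_e·A·√(4πDt)) = 23.9/(0.26 × 123 × 48.72) = 0.01534 kg/m³.
(x−vt)²/(4Dt) = (-19.45)²/(4 × 1.01 × 187) = 0.5007; exp(−0.5007) = 0.6061.
C = 0.01534 × 0.6061 = 0.00930 kg/m³.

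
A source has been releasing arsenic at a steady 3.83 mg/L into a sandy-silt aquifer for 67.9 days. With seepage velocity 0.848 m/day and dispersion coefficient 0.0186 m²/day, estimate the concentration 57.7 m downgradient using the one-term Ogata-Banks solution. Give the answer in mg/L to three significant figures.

For a continuous step input, C/C₀ ≈ ½·erfc((x−vt)/(2√(Dt))).
vt = 0.848 × 67.9 = 57.5792 m and 2√(Dt) = 2√(0.0186 × 67.9) = 2.248 m.
Argument (x−vt)/(2√(Dt)) = (57.7 − 57.5792)/2.248 = 0.05374; ½·erfc(0.05374) = 0.4697.
C = 3.83 × 0.4697 = 1.80 mg/L.

1.80 mg/L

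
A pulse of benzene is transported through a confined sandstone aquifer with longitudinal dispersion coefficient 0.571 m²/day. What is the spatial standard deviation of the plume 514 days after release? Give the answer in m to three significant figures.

Dispersive spreading gives a Gaussian with σ² = 2Dt; advection only shifts the center.
σ = √(2 × 0.571 × 514) = 24.2 m.

24.2 m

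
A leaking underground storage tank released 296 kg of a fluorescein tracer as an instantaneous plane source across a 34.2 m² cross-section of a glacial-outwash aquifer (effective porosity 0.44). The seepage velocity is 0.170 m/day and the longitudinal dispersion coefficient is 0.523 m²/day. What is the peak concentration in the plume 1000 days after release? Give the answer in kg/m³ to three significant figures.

The peak of an instantaneous 1D plume sits at x = vt; there the Gaussian factor is 1 and C_max = M/(n_e·A·√(4πDt)), where n_e·A is the pore area the mass is dissolved in.
√(4πDt) = √(4π × 0.523 × 1000) = 81.07 m, so C_max = 296/(0.44 × 34.2 × 81.07) = 0.243 kg/m³.

0.243 kg/m³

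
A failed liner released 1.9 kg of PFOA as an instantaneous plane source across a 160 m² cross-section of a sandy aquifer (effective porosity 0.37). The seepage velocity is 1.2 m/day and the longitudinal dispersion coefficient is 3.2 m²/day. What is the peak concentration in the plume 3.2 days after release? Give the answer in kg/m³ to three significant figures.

0.00283 kg/m³

The peak of an instantaneous 1D plume sits at x = vt; there the Gaussian factor is 1 and C_max = M/(n_e·A·√(4πDt)), where n_e·A is the pore area the mass is dissolved in.
√(4πDt) = √(4π × 3.2 × 3.2) = 11.34 m, so C_max = 1.9/(0.37 × 160 × 11.34) = 0.00283 kg/m³.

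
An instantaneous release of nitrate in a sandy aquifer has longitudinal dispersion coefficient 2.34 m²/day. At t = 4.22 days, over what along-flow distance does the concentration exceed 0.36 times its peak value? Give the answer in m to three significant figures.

12.7 m

The plume is Gaussian with σ = √(2Dt) = √(2 × 2.34 × 4.22) = 4.444 m.
C/C_peak = exp(−Δx²/(2σ²)) = 0.36 ⇒ Δx = σ·√(−2 ln 0.36) = 4.444 × 1.429 = 6.350 m.
Width = 2Δx = 12.7 m.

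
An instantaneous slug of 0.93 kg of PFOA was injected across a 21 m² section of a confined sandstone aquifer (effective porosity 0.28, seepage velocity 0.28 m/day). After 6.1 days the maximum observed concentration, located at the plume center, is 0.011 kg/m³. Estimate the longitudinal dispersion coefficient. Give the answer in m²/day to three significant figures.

2.70 m²/day

At the plume center C_max = M/(n_e·A·√(4πDt)), so D = M²/(4πt·(n_e·A·C_max)²).
n_e·A·C_max = 0.28 × 21 × 0.011 = 0.06468 kg/m.
D = 0.93²/(4π × 6.1 × 0.06468²) = 2.70 m²/day.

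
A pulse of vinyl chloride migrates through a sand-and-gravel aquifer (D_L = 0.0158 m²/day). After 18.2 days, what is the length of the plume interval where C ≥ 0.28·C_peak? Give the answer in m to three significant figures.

2.42 m

The plume is Gaussian with σ = √(2Dt) = √(2 × 0.0158 × 18.2) = 0.7584 m.
C/C_peak = exp(−Δx²/(2σ²)) = 0.28 ⇒ Δx = σ·√(−2 ln 0.28) = 0.7584 × 1.596 = 1.210 m.
Width = 2Δx = 2.42 m.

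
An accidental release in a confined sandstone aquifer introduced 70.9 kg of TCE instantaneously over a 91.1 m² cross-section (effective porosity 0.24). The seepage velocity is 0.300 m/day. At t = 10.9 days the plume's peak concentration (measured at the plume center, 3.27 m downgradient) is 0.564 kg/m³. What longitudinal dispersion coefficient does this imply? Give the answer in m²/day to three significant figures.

At the plume center C_max = M/(n_e·A·√(4πDt)), so D = M²/(4πt·(n_e·A·C_max)²).
n_e·A·C_max = 0.24 × 91.1 × 0.564 = 12.33 kg/m.
D = 70.9²/(4π × 10.9 × 12.33²) = 0.241 m²/day.

0.241 m²/day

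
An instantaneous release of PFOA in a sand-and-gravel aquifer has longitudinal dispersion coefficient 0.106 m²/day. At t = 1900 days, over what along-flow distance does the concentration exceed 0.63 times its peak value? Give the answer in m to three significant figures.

38.6 m

The plume is Gaussian with σ = √(2Dt) = √(2 × 0.106 × 1900) = 20.07 m.
C/C_peak = exp(−Δx²/(2σ²)) = 0.63 ⇒ Δx = σ·√(−2 ln 0.63) = 20.07 × 0.9613 = 19.29 m.
Width = 2Δx = 38.6 m.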